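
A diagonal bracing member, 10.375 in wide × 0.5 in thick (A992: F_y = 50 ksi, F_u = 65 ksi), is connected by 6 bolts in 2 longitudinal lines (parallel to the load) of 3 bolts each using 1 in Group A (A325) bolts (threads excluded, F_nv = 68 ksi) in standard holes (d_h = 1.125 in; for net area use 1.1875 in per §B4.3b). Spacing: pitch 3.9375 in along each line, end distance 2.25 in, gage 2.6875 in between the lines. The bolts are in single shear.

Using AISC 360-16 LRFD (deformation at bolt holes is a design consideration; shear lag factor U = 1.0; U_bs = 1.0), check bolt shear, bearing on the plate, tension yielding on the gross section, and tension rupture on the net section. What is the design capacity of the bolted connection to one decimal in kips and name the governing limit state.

Bolt shear: A_b = π(1)²/4 = 0.7854 in². φR_n = 0.75 × 68 × 0.7854 × 6 × 1 = 240.3 kips.
Bearing (0.5 in plate, F_u = 65 ksi): end bolts L_c = 2.25 − 1.125/2 = 1.6875, R_n = min(1.2×1.6875×0.5×65, 2.4×1×0.5×65) = 65.813 kips/bolt; interior L_c = 3.9375 − 1.125 = 2.8125, R_n = 78 kips/bolt. φR_n = 0.75 × (2×65.813 + 4×78) = 332.7 kips.
Tension yield (gross): A_g = 10.375×0.5 = 5.1875 in². φR_n = 0.90 × 50 × 5.1875 = 233.4 kips.
Tension rupture (net): A_n = (10.375 − 2×1.1875)×0.5 = 4 in² (U = 1.0, A_e = A_n). φR_n = 0.75 × 65 × 4 = 195.0 kips.
Governing: min(240.3, 332.7, 233.4, 195.0) = 195.0 kips → net-section rupture.

195.0 kips (net-section rupture governs)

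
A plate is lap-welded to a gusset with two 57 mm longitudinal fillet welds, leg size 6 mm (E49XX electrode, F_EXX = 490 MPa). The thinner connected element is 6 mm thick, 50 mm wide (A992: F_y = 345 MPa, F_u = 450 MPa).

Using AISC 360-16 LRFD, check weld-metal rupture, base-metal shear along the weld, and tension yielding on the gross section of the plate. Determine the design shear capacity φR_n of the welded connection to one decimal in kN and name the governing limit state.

93.2 kN (gross-section yield governs)

Weld metal: throat = 0.707×6 = 4.242 mm, L = 2×57 = 114 mm. φR_n = 0.75 × 0.6 × 490 × 4.242 × 114 = 106.6 kN.
Base metal shear (6 mm plate): yield φR_n = 1.0×0.6×345×6×114 = 141.6 kN; rupture φR_n = 0.75×0.6×450×6×114 = 138.5 kN; take 138.5 kN (rupture).
Tension yield (gross): A_g = 50×6 = 300 mm². φR_n = 0.90 × 345 × 300 = 93.2 kN.
Governing: min(106.6, 138.5, 93.2) = 93.2 kN → gross-section yield.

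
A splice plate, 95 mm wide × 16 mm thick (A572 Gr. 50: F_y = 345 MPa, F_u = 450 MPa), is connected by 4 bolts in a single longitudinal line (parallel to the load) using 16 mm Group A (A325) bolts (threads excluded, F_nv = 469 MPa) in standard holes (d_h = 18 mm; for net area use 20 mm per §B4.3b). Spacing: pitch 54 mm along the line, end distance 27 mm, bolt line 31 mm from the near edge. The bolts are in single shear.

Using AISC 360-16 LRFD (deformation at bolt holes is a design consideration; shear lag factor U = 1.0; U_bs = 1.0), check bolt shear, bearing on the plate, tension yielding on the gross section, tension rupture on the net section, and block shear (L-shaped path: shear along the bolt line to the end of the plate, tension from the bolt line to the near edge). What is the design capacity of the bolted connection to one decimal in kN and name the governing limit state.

282.9 kN (bolt shear governs)

Bolt shear: A_b = π(16)²/4 = 201.06 mm². φR_n = 0.75 × 469 × 201.06 × 4 × 1 = 282.9 kN.
Bearing (16 mm plate, F_u = 450 MPa): end bolts L_c = 27 − 18/2 = 18, R_n = min(1.2×18×16×450, 2.4×16×16×450) = 155.52 kN/bolt; interior L_c = 54 − 18 = 36, R_n = 276.48 kN/bolt. φR_n = 0.75 × (1×155.52 + 3×276.48) = 738.7 kN.
Tension yield (gross): A_g = 95×16 = 1520 mm². φR_n = 0.90 × 345 × 1520 = 472.0 kN.
Tension rupture (net): A_n = (95 − 1×20)×16 = 1200 mm² (U = 1.0, A_e = A_n). φR_n = 0.75 × 450 × 1200 = 405.0 kN.
Block shear: shear path 1×[27+3×54] = 1×189 mm, A_gv = 3024, A_nv = 1×(189 − 3.5×20)×16 = 1904 mm²; tension to near edge: (31 − 0.5×20)×16 = 336 mm². R_n = min(0.6×450×1904, 0.6×345×3024) + 1.0×450×336 = min(514.08, 625.97) + 151.2 = 665.28 kN. φR_n = 0.75 × 665.28 = 499.0 kN.
Governing: min(282.9, 738.7, 472.0, 405.0, 499.0) = 282.9 kN → bolt shear.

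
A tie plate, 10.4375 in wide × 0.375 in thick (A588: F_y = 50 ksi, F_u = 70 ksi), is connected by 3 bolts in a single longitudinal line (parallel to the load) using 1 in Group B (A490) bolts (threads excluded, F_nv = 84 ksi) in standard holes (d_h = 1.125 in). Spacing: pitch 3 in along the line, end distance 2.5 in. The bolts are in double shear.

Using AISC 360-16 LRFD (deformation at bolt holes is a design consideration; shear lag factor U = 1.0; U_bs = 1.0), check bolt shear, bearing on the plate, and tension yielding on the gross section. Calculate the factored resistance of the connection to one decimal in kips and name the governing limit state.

Bolt shear: A_b = π(1)²/4 = 0.7854 in². φR_n = 0.75 × 84 × 0.7854 × 3 × 2 = 296.9 kips.
Bearing (0.375 in plate, F_u = 70 ksi): end bolts L_c = 2.5 − 1.125/2 = 1.9375, R_n = min(1.2×1.9375×0.375×70, 2.4×1×0.375×70) = 61.031 kips/bolt; interior L_c = 3 − 1.125 = 1.875, R_n = 59.063 kips/bolt. φR_n = 0.75 × (1×61.031 + 2×59.063) = 134.4 kips.
Tension yield (gross): A_g = 10.4375×0.375 = 3.9141 in². φR_n = 0.90 × 50 × 3.9141 = 176.1 kips.
Governing: min(296.9, 134.4, 176.1) = 134.4 kips → bearing.

134.4 kips (bearing governs)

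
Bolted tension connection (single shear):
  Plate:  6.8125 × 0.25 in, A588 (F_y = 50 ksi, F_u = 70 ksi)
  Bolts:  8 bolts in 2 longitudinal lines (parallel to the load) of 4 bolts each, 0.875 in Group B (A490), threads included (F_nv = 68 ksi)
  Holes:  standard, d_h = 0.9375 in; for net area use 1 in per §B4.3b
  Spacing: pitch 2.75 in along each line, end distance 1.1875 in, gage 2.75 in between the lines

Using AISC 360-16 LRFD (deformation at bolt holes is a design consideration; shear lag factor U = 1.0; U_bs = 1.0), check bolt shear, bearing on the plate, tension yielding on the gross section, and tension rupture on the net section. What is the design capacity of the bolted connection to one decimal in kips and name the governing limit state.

Bolt shear: A_b = π(0.875)²/4 = 0.60132 in². φR_n = 0.75 × 68 × 0.60132 × 8 × 1 = 245.3 kips.
Bearing (0.25 in plate, F_u = 70 ksi): end bolts L_c = 1.1875 − 0.9375/2 = 0.71875, R_n = min(1.2×0.71875×0.25×70, 2.4×0.875×0.25×70) = 15.094 kips/bolt; interior L_c = 2.75 − 0.9375 = 1.8125, R_n = 36.75 kips/bolt. φR_n = 0.75 × (2×15.094 + 6×36.75) = 188.0 kips.
Tension yield (gross): A_g = 6.8125×0.25 = 1.7031 in². φR_n = 0.90 × 50 × 1.7031 = 76.6 kips.
Tension rupture (net): A_n = (6.8125 − 2×1)×0.25 = 1.2031 in² (U = 1.0, A_e = A_n). φR_n = 0.75 × 70 × 1.2031 = 63.2 kips.
Governing: min(245.3, 188.0, 76.6, 63.2) = 63.2 kips → net-section rupture.

63.2 kips (net-section rupture governs)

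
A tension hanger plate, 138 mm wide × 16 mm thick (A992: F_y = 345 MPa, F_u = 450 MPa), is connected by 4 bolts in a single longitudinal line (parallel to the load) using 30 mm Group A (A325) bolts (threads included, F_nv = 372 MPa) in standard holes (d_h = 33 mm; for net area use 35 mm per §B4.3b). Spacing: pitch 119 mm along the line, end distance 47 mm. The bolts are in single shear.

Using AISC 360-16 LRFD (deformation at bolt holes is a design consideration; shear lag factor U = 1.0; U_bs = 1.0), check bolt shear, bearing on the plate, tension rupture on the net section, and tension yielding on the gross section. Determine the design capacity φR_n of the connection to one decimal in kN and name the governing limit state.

Bolt shear: A_b = π(30)²/4 = 706.86 mm². φR_n = 0.75 × 372 × 706.86 × 4 × 1 = 788.9 kN.
Bearing (16 mm plate, F_u = 450 MPa): end bolts L_c = 47 − 33/2 = 30.5, R_n = min(1.2×30.5×16×450, 2.4×30×16×450) = 263.52 kN/bolt; interior L_c = 119 − 33 = 86, R_n = 518.4 kN/bolt. φR_n = 0.75 × (1×263.52 + 3×518.4) = 1364.0 kN.
Tension rupture (net): A_n = (138 − 1×35)×16 = 1648 mm² (U = 1.0, A_e = A_n). φR_n = 0.75 × 450 × 1648 = 556.2 kN.
Tension yield (gross): A_g = 138×16 = 2208 mm². φR_n = 0.90 × 345 × 2208 = 685.6 kN.
Governing: min(788.9, 1364.0, 556.2, 685.6) = 556.2 kN → net-section rupture.

556.2 kN (net-section rupture governs)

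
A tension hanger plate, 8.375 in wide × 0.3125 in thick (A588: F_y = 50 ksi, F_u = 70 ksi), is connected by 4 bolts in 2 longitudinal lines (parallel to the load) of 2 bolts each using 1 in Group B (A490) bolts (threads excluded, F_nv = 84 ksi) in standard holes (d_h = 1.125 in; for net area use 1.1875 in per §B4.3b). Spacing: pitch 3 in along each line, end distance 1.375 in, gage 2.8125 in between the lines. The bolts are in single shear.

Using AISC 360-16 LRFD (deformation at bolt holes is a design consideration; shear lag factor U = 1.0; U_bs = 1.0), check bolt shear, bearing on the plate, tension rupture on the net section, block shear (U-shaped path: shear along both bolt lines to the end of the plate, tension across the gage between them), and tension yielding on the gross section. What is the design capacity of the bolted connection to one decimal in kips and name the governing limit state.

77.7 kips (block shear governs)

Bolt shear: A_b = π(1)²/4 = 0.7854 in². φR_n = 0.75 × 84 × 0.7854 × 4 × 1 = 197.9 kips.
Bearing (0.3125 in plate, F_u = 70 ksi): end bolts L_c = 1.375 − 1.125/2 = 0.8125, R_n = min(1.2×0.8125×0.3125×70, 2.4×1×0.3125×70) = 21.328 kips/bolt; interior L_c = 3 − 1.125 = 1.875, R_n = 49.219 kips/bolt. φR_n = 0.75 × (2×21.328 + 2×49.219) = 105.8 kips.
Tension rupture (net): A_n = (8.375 − 2×1.1875)×0.3125 = 1.875 in² (U = 1.0, A_e = A_n). φR_n = 0.75 × 70 × 1.875 = 98.4 kips.
Block shear: shear path 2×[1.375+1×3] = 2×4.375 in, A_gv = 2.7344, A_nv = 2×(4.375 − 1.5×1.1875)×0.3125 = 1.6211 in²; tension across gage: (2.8125 − 1×1.1875)×0.3125 = 0.50781 in². R_n = min(0.6×70×1.6211, 0.6×50×2.7344) + 1.0×70×0.50781 = min(68.086, 82.032) + 35.547 = 103.63 kips. φR_n = 0.75 × 103.63 = 77.7 kips.
Tension yield (gross): A_g = 8.375×0.3125 = 2.6172 in². φR_n = 0.90 × 50 × 2.6172 = 117.8 kips.
Governing: min(197.9, 105.8, 98.4, 77.7, 117.8) = 77.7 kips → block shear.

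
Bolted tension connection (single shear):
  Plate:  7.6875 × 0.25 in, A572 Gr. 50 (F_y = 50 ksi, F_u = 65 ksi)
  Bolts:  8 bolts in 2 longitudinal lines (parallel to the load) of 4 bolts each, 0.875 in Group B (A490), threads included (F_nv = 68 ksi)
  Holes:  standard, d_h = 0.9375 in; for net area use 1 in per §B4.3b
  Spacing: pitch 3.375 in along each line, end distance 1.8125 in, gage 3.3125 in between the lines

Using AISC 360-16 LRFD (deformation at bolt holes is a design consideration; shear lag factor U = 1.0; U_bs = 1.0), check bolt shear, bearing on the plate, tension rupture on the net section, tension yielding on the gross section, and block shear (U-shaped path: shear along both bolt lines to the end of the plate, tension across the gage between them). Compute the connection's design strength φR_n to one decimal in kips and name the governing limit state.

Bolt shear: A_b = π(0.875)²/4 = 0.60132 in². φR_n = 0.75 × 68 × 0.60132 × 8 × 1 = 245.3 kips.
Bearing (0.25 in plate, F_u = 65 ksi): end bolts L_c = 1.8125 − 0.9375/2 = 1.34375, R_n = min(1.2×1.34375×0.25×65, 2.4×0.875×0.25×65) = 26.203 kips/bolt; interior L_c = 3.375 − 0.9375 = 2.4375, R_n = 34.125 kips/bolt. φR_n = 0.75 × (2×26.203 + 6×34.125) = 192.9 kips.
Tension rupture (net): A_n = (7.6875 − 2×1)×0.25 = 1.4219 in² (U = 1.0, A_e = A_n). φR_n = 0.75 × 65 × 1.4219 = 69.3 kips.
Tension yield (gross): A_g = 7.6875×0.25 = 1.9219 in². φR_n = 0.90 × 50 × 1.9219 = 86.5 kips.
Block shear: shear path 2×[1.8125+3×3.375] = 2×11.9375 in, A_gv = 5.9688, A_nv = 2×(11.9375 − 3.5×1)×0.25 = 4.2188 in²; tension across gage: (3.3125 − 1×1)×0.25 = 0.57813 in². R_n = min(0.6×65×4.2188, 0.6×50×5.9688) + 1.0×65×0.57813 = min(164.53, 179.06) + 37.578 = 202.11 kips. φR_n = 0.75 × 202.11 = 151.6 kips.
Governing: min(245.3, 192.9, 69.3, 86.5, 151.6) = 69.3 kips → net-section rupture.

69.3 kips (net-section rupture governs)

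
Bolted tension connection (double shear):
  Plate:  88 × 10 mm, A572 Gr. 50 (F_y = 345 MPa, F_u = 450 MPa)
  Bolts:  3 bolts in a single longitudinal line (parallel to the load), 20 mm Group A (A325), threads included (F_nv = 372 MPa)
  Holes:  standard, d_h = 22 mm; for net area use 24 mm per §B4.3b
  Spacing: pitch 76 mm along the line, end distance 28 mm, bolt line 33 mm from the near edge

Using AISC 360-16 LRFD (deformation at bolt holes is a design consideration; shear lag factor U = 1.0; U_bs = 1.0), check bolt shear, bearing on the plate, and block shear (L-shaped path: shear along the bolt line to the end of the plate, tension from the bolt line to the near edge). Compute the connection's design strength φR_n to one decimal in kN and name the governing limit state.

Bolt shear: A_b = π(20)²/4 = 314.16 mm². φR_n = 0.75 × 372 × 314.16 × 3 × 2 = 525.9 kN.
Bearing (10 mm plate, F_u = 450 MPa): end bolts L_c = 28 − 22/2 = 17, R_n = min(1.2×17×10×450, 2.4×20×10×450) = 91.8 kN/bolt; interior L_c = 76 − 22 = 54, R_n = 216 kN/bolt. φR_n = 0.75 × (1×91.8 + 2×216) = 392.9 kN.
Block shear: shear path 1×[28+2×76] = 1×180 mm, A_gv = 1800, A_nv = 1×(180 − 2.5×24)×10 = 1200 mm²; tension to near edge: (33 − 0.5×24)×10 = 210 mm². R_n = min(0.6×450×1200, 0.6×345×1800) + 1.0×450×210 = min(324, 372.6) + 94.5 = 418.5 kN. φR_n = 0.75 × 418.5 = 313.9 kN.
Governing: min(525.9, 392.9, 313.9) = 313.9 kN → block shear.

313.9 kN (block shear governs)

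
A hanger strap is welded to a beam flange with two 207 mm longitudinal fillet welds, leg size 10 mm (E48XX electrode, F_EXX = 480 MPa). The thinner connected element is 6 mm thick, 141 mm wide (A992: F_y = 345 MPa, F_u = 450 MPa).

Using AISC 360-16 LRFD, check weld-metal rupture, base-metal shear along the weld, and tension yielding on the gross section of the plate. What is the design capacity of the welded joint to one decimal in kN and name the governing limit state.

Weld metal: throat = 0.707×10 = 7.07 mm, L = 2×207 = 414 mm. φR_n = 0.75 × 0.6 × 480 × 7.07 × 414 = 632.2 kN.
Base metal shear (6 mm plate): yield φR_n = 1.0×0.6×345×6×414 = 514.2 kN; rupture φR_n = 0.75×0.6×450×6×414 = 503.0 kN; take 503.0 kN (rupture).
Tension yield (gross): A_g = 141×6 = 846 mm². φR_n = 0.90 × 345 × 846 = 262.7 kN.
Governing: min(632.2, 503.0, 262.7) = 262.7 kN → gross-section yield.

262.7 kN (gross-section yield governs)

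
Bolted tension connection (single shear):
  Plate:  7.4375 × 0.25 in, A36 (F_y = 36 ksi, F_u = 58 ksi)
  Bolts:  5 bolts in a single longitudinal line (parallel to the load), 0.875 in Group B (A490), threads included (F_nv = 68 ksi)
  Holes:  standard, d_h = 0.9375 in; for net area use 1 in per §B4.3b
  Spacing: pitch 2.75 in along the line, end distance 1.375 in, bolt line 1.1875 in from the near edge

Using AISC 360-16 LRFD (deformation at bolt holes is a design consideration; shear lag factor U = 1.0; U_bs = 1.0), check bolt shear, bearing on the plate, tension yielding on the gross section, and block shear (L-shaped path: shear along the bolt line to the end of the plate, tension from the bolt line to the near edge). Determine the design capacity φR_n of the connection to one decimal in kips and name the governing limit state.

57.6 kips (block shear governs)

Bolt shear: A_b = π(0.875)²/4 = 0.60132 in². φR_n = 0.75 × 68 × 0.60132 × 5 × 1 = 153.3 kips.
Bearing (0.25 in plate, F_u = 58 ksi): end bolts L_c = 1.375 − 0.9375/2 = 0.90625, R_n = min(1.2×0.90625×0.25×58, 2.4×0.875×0.25×58) = 15.769 kips/bolt; interior L_c = 2.75 − 0.9375 = 1.8125, R_n = 30.45 kips/bolt. φR_n = 0.75 × (1×15.769 + 4×30.45) = 103.2 kips.
Tension yield (gross): A_g = 7.4375×0.25 = 1.8594 in². φR_n = 0.90 × 36 × 1.8594 = 60.2 kips.
Block shear: shear path 1×[1.375+4×2.75] = 1×12.375 in, A_gv = 3.0938, A_nv = 1×(12.375 − 4.5×1)×0.25 = 1.9688 in²; tension to near edge: (1.1875 − 0.5×1)×0.25 = 0.17188 in². R_n = min(0.6×58×1.9688, 0.6×36×3.0938) + 1.0×58×0.17188 = min(68.514, 66.826) + 9.969 = 76.795 kips. φR_n = 0.75 × 76.795 = 57.6 kips.
Governing: min(153.3, 103.2, 60.2, 57.6) = 57.6 kips → block shear.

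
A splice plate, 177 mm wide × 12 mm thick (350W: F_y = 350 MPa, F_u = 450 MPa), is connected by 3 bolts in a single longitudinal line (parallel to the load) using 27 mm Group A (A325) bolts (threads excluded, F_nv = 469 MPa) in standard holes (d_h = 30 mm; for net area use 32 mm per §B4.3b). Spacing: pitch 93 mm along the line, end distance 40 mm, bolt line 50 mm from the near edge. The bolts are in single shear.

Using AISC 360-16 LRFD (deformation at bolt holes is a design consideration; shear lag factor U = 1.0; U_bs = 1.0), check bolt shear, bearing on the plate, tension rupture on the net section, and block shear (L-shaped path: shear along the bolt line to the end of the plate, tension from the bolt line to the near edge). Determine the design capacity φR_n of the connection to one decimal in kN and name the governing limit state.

492.5 kN (block shear governs)

Bolt shear: A_b = π(27)²/4 = 572.56 mm². φR_n = 0.75 × 469 × 572.56 × 3 × 1 = 604.2 kN.
Bearing (12 mm plate, F_u = 450 MPa): end bolts L_c = 40 − 30/2 = 25, R_n = min(1.2×25×12×450, 2.4×27×12×450) = 162 kN/bolt; interior L_c = 93 − 30 = 63, R_n = 349.92 kN/bolt. φR_n = 0.75 × (1×162 + 2×349.92) = 646.4 kN.
Tension rupture (net): A_n = (177 − 1×32)×12 = 1740 mm² (U = 1.0, A_e = A_n). φR_n = 0.75 × 450 × 1740 = 587.3 kN.
Block shear: shear path 1×[40+2×93] = 1×226 mm, A_gv = 2712, A_nv = 1×(226 − 2.5×32)×12 = 1752 mm²; tension to near edge: (50 − 0.5×32)×12 = 408 mm². R_n = min(0.6×450×1752, 0.6×350×2712) + 1.0×450×408 = min(473.04, 569.52) + 183.6 = 656.64 kN. φR_n = 0.75 × 656.64 = 492.5 kN.
Governing: min(604.2, 646.4, 587.3, 492.5) = 492.5 kN → block shear.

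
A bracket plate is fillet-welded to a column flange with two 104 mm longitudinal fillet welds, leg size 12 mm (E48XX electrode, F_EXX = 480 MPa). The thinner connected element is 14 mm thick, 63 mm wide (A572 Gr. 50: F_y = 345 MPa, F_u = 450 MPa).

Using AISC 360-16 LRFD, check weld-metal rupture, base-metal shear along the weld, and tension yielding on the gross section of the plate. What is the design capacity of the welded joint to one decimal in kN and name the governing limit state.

273.9 kN (gross-section yield governs)

Weld metal: throat = 0.707×12 = 8.484 mm, L = 2×104 = 208 mm. φR_n = 0.75 × 0.6 × 480 × 8.484 × 208 = 381.2 kN.
Base metal shear (14 mm plate): yield φR_n = 1.0×0.6×345×14×208 = 602.8 kN; rupture φR_n = 0.75×0.6×450×14×208 = 589.7 kN; take 589.7 kN (rupture).
Tension yield (gross): A_g = 63×14 = 882 mm². φR_n = 0.90 × 345 × 882 = 273.9 kN.
Governing: min(381.2, 589.7, 273.9) = 273.9 kN → gross-section yield.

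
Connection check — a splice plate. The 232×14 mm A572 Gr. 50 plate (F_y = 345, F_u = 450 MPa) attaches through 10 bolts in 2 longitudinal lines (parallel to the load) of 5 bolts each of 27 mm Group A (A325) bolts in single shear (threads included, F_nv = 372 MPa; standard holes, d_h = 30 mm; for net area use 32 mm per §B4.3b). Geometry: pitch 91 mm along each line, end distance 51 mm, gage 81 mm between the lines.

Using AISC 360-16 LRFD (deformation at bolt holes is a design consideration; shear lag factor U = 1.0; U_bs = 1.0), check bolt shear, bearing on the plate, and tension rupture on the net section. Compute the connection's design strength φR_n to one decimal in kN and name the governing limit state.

793.8 kN (net-section rupture governs)

Bolt shear: A_b = π(27)²/4 = 572.56 mm². φR_n = 0.75 × 372 × 572.56 × 10 × 1 = 1597.4 kN.
Bearing (14 mm plate, F_u = 450 MPa): end bolts L_c = 51 − 30/2 = 36, R_n = min(1.2×36×14×450, 2.4×27×14×450) = 272.16 kN/bolt; interior L_c = 91 − 30 = 61, R_n = 408.24 kN/bolt. φR_n = 0.75 × (2×272.16 + 8×408.24) = 2857.7 kN.
Tension rupture (net): A_n = (232 − 2×32)×14 = 2352 mm² (U = 1.0, A_e = A_n). φR_n = 0.75 × 450 × 2352 = 793.8 kN.
Governing: min(1597.4, 2857.7, 793.8) = 793.8 kN → net-section rupture.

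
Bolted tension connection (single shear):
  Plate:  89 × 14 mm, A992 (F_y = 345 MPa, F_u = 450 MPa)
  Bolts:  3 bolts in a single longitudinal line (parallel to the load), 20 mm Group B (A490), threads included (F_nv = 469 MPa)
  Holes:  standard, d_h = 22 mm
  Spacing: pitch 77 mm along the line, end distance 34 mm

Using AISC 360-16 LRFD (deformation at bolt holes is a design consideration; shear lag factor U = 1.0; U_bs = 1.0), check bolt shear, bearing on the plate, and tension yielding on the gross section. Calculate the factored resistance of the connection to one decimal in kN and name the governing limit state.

Bolt shear: A_b = π(20)²/4 = 314.16 mm². φR_n = 0.75 × 469 × 314.16 × 3 × 1 = 331.5 kN.
Bearing (14 mm plate, F_u = 450 MPa): end bolts L_c = 34 − 22/2 = 23, R_n = min(1.2×23×14×450, 2.4×20×14×450) = 173.88 kN/bolt; interior L_c = 77 − 22 = 55, R_n = 302.4 kN/bolt. φR_n = 0.75 × (1×173.88 + 2×302.4) = 584.0 kN.
Tension yield (gross): A_g = 89×14 = 1246 mm². φR_n = 0.90 × 345 × 1246 = 386.9 kN.
Governing: min(331.5, 584.0, 386.9) = 331.5 kN → bolt shear.

331.5 kN (bolt shear governs)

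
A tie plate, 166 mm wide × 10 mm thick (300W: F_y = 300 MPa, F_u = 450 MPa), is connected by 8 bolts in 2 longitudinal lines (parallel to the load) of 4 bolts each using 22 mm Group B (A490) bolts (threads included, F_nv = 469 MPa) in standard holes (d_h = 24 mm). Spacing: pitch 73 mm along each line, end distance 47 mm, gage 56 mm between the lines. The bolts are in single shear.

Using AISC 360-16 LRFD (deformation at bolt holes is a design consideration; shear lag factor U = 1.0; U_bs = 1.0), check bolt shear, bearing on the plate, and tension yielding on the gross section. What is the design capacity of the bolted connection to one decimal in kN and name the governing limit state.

Bolt shear: A_b = π(22)²/4 = 380.13 mm². φR_n = 0.75 × 469 × 380.13 × 8 × 1 = 1069.7 kN.
Bearing (10 mm plate, F_u = 450 MPa): end bolts L_c = 47 − 24/2 = 35, R_n = min(1.2×35×10×450, 2.4×22×10×450) = 189 kN/bolt; interior L_c = 73 − 24 = 49, R_n = 237.6 kN/bolt. φR_n = 0.75 × (2×189 + 6×237.6) = 1352.7 kN.
Tension yield (gross): A_g = 166×10 = 1660 mm². φR_n = 0.90 × 300 × 1660 = 448.2 kN.
Governing: min(1069.7, 1352.7, 448.2) = 448.2 kN → gross-section yield.

448.2 kN (gross-section yield governs)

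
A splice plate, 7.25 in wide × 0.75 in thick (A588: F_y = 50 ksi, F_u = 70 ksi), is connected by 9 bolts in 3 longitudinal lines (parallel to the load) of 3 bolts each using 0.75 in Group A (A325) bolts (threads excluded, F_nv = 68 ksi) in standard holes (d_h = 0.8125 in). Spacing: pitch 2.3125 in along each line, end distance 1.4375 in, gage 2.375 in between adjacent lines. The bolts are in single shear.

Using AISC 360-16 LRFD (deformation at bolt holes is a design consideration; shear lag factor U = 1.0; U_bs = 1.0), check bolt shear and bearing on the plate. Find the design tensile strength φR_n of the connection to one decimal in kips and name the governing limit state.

Bolt shear: A_b = π(0.75)²/4 = 0.44179 in². φR_n = 0.75 × 68 × 0.44179 × 9 × 1 = 202.8 kips.
Bearing (0.75 in plate, F_u = 70 ksi): end bolts L_c = 1.4375 − 0.8125/2 = 1.03125, R_n = min(1.2×1.03125×0.75×70, 2.4×0.75×0.75×70) = 64.969 kips/bolt; interior L_c = 2.3125 − 0.8125 = 1.5, R_n = 94.5 kips/bolt. φR_n = 0.75 × (3×64.969 + 6×94.5) = 571.4 kips.
Governing: min(202.8, 571.4) = 202.8 kips → bolt shear.

202.8 kips (bolt shear governs)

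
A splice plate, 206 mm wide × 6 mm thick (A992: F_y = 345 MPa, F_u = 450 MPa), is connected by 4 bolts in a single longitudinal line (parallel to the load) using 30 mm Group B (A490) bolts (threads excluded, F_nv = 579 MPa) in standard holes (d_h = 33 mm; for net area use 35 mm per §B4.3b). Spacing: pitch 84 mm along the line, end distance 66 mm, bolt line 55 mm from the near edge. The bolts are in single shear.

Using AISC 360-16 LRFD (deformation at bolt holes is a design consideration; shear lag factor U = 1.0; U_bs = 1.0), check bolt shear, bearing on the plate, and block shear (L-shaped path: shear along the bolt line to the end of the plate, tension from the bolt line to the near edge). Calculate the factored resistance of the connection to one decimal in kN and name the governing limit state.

Bolt shear: A_b = π(30)²/4 = 706.86 mm². φR_n = 0.75 × 579 × 706.86 × 4 × 1 = 1227.8 kN.
Bearing (6 mm plate, F_u = 450 MPa): end bolts L_c = 66 − 33/2 = 49.5, R_n = min(1.2×49.5×6×450, 2.4×30×6×450) = 160.38 kN/bolt; interior L_c = 84 − 33 = 51, R_n = 165.24 kN/bolt. φR_n = 0.75 × (1×160.38 + 3×165.24) = 492.1 kN.
Block shear: shear path 1×[66+3×84] = 1×318 mm, A_gv = 1908, A_nv = 1×(318 − 3.5×35)×6 = 1173 mm²; tension to near edge: (55 − 0.5×35)×6 = 225 mm². R_n = min(0.6×450×1173, 0.6×345×1908) + 1.0×450×225 = min(316.71, 394.96) + 101.25 = 417.96 kN. φR_n = 0.75 × 417.96 = 313.5 kN.
Governing: min(1227.8, 492.1, 313.5) = 313.5 kN → block shear.

313.5 kN (block shear governs)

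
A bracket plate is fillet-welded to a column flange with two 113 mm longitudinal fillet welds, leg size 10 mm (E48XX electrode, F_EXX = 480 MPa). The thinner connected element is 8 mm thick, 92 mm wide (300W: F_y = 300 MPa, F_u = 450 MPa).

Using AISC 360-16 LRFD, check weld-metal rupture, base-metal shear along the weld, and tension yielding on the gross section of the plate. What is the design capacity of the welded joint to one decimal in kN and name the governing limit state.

198.7 kN (gross-section yield governs)

Weld metal: throat = 0.707×10 = 7.07 mm, L = 2×113 = 226 mm. φR_n = 0.75 × 0.6 × 480 × 7.07 × 226 = 345.1 kN.
Base metal shear (8 mm plate): yield φR_n = 1.0×0.6×300×8×226 = 325.4 kN; rupture φR_n = 0.75×0.6×450×8×226 = 366.1 kN; take 325.4 kN (yield).
Tension yield (gross): A_g = 92×8 = 736 mm². φR_n = 0.90 × 300 × 736 = 198.7 kN.
Governing: min(345.1, 325.4, 198.7) = 198.7 kN → gross-section yield.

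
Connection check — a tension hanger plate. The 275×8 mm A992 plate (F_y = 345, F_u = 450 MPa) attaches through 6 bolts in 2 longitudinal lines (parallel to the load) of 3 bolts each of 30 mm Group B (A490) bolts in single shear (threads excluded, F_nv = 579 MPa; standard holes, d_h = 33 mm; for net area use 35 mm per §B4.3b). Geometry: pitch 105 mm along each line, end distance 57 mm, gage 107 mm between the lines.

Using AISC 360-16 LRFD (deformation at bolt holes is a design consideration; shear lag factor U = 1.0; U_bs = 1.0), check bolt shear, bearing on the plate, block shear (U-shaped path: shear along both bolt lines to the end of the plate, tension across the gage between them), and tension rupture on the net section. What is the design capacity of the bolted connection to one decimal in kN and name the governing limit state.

553.5 kN (net-section rupture governs)

Bolt shear: A_b = π(30)²/4 = 706.86 mm². φR_n = 0.75 × 579 × 706.86 × 6 × 1 = 1841.7 kN.
Bearing (8 mm plate, F_u = 450 MPa): end bolts L_c = 57 − 33/2 = 40.5, R_n = min(1.2×40.5×8×450, 2.4×30×8×450) = 174.96 kN/bolt; interior L_c = 105 − 33 = 72, R_n = 259.2 kN/bolt. φR_n = 0.75 × (2×174.96 + 4×259.2) = 1040.0 kN.
Block shear: shear path 2×[57+2×105] = 2×267 mm, A_gv = 4272, A_nv = 2×(267 − 2.5×35)×8 = 2872 mm²; tension across gage: (107 − 1×35)×8 = 576 mm². R_n = min(0.6×450×2872, 0.6×345×4272) + 1.0×450×576 = min(775.44, 884.3) + 259.2 = 1034.6 kN. φR_n = 0.75 × 1034.6 = 776.0 kN.
Tension rupture (net): A_n = (275 − 2×35)×8 = 1640 mm² (U = 1.0, A_e = A_n). φR_n = 0.75 × 450 × 1640 = 553.5 kN.
Governing: min(1841.7, 1040.0, 776.0, 553.5) = 553.5 kN → net-section rupture.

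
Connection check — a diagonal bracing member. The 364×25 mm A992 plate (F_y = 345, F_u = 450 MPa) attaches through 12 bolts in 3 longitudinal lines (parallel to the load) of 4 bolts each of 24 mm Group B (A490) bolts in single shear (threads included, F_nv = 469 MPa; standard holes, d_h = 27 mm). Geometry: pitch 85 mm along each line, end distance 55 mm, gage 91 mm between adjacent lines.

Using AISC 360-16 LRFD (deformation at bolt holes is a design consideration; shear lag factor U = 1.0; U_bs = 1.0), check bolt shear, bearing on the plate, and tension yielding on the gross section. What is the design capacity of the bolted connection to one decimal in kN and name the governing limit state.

Bolt shear: A_b = π(24)²/4 = 452.39 mm². φR_n = 0.75 × 469 × 452.39 × 12 × 1 = 1909.5 kN.
Bearing (25 mm plate, F_u = 450 MPa): end bolts L_c = 55 − 27/2 = 41.5, R_n = min(1.2×41.5×25×450, 2.4×24×25×450) = 560.25 kN/bolt; interior L_c = 85 − 27 = 58, R_n = 648 kN/bolt. φR_n = 0.75 × (3×560.25 + 9×648) = 5634.6 kN.
Tension yield (gross): A_g = 364×25 = 9100 mm². φR_n = 0.90 × 345 × 9100 = 2825.6 kN.
Governing: min(1909.5, 5634.6, 2825.6) = 1909.5 kN → bolt shear.

1909.5 kN (bolt shear governs)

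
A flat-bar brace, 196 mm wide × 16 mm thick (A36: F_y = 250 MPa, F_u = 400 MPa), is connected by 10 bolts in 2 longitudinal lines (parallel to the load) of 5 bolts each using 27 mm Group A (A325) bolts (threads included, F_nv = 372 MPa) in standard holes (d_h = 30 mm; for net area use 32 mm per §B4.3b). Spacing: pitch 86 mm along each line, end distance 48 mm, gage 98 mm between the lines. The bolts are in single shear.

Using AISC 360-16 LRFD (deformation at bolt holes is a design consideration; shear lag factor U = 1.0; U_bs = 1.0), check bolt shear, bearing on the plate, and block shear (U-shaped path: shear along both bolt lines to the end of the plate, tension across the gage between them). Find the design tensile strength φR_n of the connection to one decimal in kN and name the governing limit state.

Bolt shear: A_b = π(27)²/4 = 572.56 mm². φR_n = 0.75 × 372 × 572.56 × 10 × 1 = 1597.4 kN.
Bearing (16 mm plate, F_u = 400 MPa): end bolts L_c = 48 − 30/2 = 33, R_n = min(1.2×33×16×400, 2.4×27×16×400) = 253.44 kN/bolt; interior L_c = 86 − 30 = 56, R_n = 414.72 kN/bolt. φR_n = 0.75 × (2×253.44 + 8×414.72) = 2868.5 kN.
Block shear: shear path 2×[48+4×86] = 2×392 mm, A_gv = 12544, A_nv = 2×(392 − 4.5×32)×16 = 7936 mm²; tension across gage: (98 − 1×32)×16 = 1056 mm². R_n = min(0.6×400×7936, 0.6×250×12544) + 1.0×400×1056 = min(1904.6, 1881.6) + 422.4 = 2304 kN. φR_n = 0.75 × 2304 = 1728.0 kN.
Governing: min(1597.4, 2868.5, 1728.0) = 1597.4 kN → bolt shear.

1597.4 kN (bolt shear governs)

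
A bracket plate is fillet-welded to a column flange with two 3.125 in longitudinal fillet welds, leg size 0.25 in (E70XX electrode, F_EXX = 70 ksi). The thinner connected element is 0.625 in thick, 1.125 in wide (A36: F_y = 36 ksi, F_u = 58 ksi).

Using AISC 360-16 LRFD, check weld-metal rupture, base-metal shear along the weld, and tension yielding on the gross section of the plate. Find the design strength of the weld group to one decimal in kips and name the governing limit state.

Weld metal: throat = 0.707×0.25 = 0.17675 in, L = 2×3.125 = 6.25 in. φR_n = 0.75 × 0.6 × 70 × 0.17675 × 6.25 = 34.8 kips.
Base metal shear (0.625 in plate): yield φR_n = 1.0×0.6×36×0.625×6.25 = 84.4 kips; rupture φR_n = 0.75×0.6×58×0.625×6.25 = 102.0 kips; take 84.4 kips (yield).
Tension yield (gross): A_g = 1.125×0.625 = 0.70313 in². φR_n = 0.90 × 36 × 0.70313 = 22.8 kips.
Governing: min(34.8, 84.4, 22.8) = 22.8 kips → gross-section yield.

22.8 kips (gross-section yield governs)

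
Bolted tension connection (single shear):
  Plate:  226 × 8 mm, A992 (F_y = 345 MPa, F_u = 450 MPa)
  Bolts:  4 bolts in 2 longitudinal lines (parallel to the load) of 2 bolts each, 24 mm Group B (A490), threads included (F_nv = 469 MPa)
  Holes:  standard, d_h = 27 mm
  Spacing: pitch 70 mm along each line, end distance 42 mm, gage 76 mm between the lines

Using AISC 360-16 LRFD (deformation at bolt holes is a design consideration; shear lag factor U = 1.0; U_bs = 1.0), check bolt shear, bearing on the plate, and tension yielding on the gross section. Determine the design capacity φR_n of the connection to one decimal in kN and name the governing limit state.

Bolt shear: A_b = π(24)²/4 = 452.39 mm². φR_n = 0.75 × 469 × 452.39 × 4 × 1 = 636.5 kN.
Bearing (8 mm plate, F_u = 450 MPa): end bolts L_c = 42 − 27/2 = 28.5, R_n = min(1.2×28.5×8×450, 2.4×24×8×450) = 123.12 kN/bolt; interior L_c = 70 − 27 = 43, R_n = 185.76 kN/bolt. φR_n = 0.75 × (2×123.12 + 2×185.76) = 463.3 kN.
Tension yield (gross): A_g = 226×8 = 1808 mm². φR_n = 0.90 × 345 × 1808 = 561.4 kN.
Governing: min(636.5, 463.3, 561.4) = 463.3 kN → bearing.

463.3 kN (bearing governs)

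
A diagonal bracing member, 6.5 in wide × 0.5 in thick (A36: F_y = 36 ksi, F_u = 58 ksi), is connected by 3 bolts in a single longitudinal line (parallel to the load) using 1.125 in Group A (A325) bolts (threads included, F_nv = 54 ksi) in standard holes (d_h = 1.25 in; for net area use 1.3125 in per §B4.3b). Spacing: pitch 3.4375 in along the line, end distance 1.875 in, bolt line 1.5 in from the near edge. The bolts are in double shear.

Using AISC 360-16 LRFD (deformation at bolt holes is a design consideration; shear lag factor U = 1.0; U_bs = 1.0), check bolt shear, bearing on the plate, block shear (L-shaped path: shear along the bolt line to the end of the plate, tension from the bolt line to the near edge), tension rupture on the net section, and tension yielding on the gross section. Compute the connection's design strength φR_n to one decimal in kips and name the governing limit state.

Bolt shear: A_b = π(1.125)²/4 = 0.99402 in². φR_n = 0.75 × 54 × 0.99402 × 3 × 2 = 241.5 kips.
Bearing (0.5 in plate, F_u = 58 ksi): end bolts L_c = 1.875 − 1.25/2 = 1.25, R_n = min(1.2×1.25×0.5×58, 2.4×1.125×0.5×58) = 43.5 kips/bolt; interior L_c = 3.4375 − 1.25 = 2.1875, R_n = 76.125 kips/bolt. φR_n = 0.75 × (1×43.5 + 2×76.125) = 146.8 kips.
Block shear: shear path 1×[1.875+2×3.4375] = 1×8.75 in, A_gv = 4.375, A_nv = 1×(8.75 − 2.5×1.3125)×0.5 = 2.7344 in²; tension to near edge: (1.5 − 0.5×1.3125)×0.5 = 0.42188 in². R_n = min(0.6×58×2.7344, 0.6×36×4.375) + 1.0×58×0.42188 = min(95.157, 94.5) + 24.469 = 118.97 kips. φR_n = 0.75 × 118.97 = 89.2 kips.
Tension rupture (net): A_n = (6.5 − 1×1.3125)×0.5 = 2.5938 in² (U = 1.0, A_e = A_n). φR_n = 0.75 × 58 × 2.5938 = 112.8 kips.
Tension yield (gross): A_g = 6.5×0.5 = 3.25 in². φR_n = 0.90 × 36 × 3.25 = 105.3 kips.
Governing: min(241.5, 146.8, 89.2, 112.8, 105.3) = 89.2 kips → block shear.

89.2 kips (block shear governs)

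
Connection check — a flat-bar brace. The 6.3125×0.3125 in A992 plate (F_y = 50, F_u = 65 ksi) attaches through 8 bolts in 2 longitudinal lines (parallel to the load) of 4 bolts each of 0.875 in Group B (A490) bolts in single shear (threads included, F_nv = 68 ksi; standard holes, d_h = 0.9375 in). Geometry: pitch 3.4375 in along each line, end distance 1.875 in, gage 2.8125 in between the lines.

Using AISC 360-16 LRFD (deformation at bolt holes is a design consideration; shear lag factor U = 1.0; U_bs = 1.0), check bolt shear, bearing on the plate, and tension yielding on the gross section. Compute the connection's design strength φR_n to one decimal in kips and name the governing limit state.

Bolt shear: A_b = π(0.875)²/4 = 0.60132 in². φR_n = 0.75 × 68 × 0.60132 × 8 × 1 = 245.3 kips.
Bearing (0.3125 in plate, F_u = 65 ksi): end bolts L_c = 1.875 − 0.9375/2 = 1.40625, R_n = min(1.2×1.40625×0.3125×65, 2.4×0.875×0.3125×65) = 34.277 kips/bolt; interior L_c = 3.4375 − 0.9375 = 2.5, R_n = 42.656 kips/bolt. φR_n = 0.75 × (2×34.277 + 6×42.656) = 243.4 kips.
Tension yield (gross): A_g = 6.3125×0.3125 = 1.9727 in². φR_n = 0.90 × 50 × 1.9727 = 88.8 kips.
Governing: min(245.3, 243.4, 88.8) = 88.8 kips → gross-section yield.

88.8 kips (gross-section yield governs)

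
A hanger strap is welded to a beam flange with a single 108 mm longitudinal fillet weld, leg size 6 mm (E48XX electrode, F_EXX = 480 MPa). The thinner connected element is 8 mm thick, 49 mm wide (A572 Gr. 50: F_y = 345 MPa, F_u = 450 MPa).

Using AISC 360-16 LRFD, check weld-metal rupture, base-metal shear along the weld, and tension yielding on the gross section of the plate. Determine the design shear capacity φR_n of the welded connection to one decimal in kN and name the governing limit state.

99.0 kN (weld metal governs)

Weld metal: throat = 0.707×6 = 4.242 mm, L = 108 mm. φR_n = 0.75 × 0.6 × 480 × 4.242 × 108 = 99.0 kN.
Base metal shear (8 mm plate): yield φR_n = 1.0×0.6×345×8×108 = 178.8 kN; rupture φR_n = 0.75×0.6×450×8×108 = 175.0 kN; take 175.0 kN (rupture).
Tension yield (gross): A_g = 49×8 = 392 mm². φR_n = 0.90 × 345 × 392 = 121.7 kN.
Governing: min(99.0, 175.0, 121.7) = 99.0 kN → weld metal.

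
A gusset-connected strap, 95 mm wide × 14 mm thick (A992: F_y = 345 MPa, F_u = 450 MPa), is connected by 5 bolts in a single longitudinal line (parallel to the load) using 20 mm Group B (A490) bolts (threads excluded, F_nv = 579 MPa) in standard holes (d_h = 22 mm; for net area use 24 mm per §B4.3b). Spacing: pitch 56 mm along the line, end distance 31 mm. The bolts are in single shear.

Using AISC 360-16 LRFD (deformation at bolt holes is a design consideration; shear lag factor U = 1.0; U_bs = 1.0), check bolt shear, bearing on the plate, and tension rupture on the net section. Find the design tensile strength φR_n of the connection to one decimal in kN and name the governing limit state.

Bolt shear: A_b = π(20)²/4 = 314.16 mm². φR_n = 0.75 × 579 × 314.16 × 5 × 1 = 682.1 kN.
Bearing (14 mm plate, F_u = 450 MPa): end bolts L_c = 31 − 22/2 = 20, R_n = min(1.2×20×14×450, 2.4×20×14×450) = 151.2 kN/bolt; interior L_c = 56 − 22 = 34, R_n = 257.04 kN/bolt. φR_n = 0.75 × (1×151.2 + 4×257.04) = 884.5 kN.
Tension rupture (net): A_n = (95 − 1×24)×14 = 994 mm² (U = 1.0, A_e = A_n). φR_n = 0.75 × 450 × 994 = 335.5 kN.
Governing: min(682.1, 884.5, 335.5) = 335.5 kN → net-section rupture.

335.5 kN (net-section rupture governs)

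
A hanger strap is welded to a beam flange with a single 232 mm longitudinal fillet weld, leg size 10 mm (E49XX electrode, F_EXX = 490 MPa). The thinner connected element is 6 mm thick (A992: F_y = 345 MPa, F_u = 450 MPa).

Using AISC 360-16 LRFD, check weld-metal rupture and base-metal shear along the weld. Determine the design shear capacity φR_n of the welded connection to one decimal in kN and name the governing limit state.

Weld metal: throat = 0.707×10 = 7.07 mm, L = 232 mm. φR_n = 0.75 × 0.6 × 490 × 7.07 × 232 = 361.7 kN.
Base metal shear (6 mm plate): yield φR_n = 1.0×0.6×345×6×232 = 288.1 kN; rupture φR_n = 0.75×0.6×450×6×232 = 281.9 kN; take 281.9 kN (rupture).
Governing: min(361.7, 281.9) = 281.9 kN → base-metal shear.

281.9 kN (base-metal shear governs)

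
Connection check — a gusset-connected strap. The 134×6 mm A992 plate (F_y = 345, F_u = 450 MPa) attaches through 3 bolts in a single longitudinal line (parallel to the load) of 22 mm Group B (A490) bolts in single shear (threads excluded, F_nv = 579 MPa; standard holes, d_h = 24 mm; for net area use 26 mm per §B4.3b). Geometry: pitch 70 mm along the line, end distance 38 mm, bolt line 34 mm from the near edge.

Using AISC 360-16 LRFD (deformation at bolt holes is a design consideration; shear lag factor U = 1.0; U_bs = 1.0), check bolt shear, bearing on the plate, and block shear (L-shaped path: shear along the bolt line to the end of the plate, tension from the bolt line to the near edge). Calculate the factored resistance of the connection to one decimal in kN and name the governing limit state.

179.8 kN (block shear governs)

Bolt shear: A_b = π(22)²/4 = 380.13 mm². φR_n = 0.75 × 579 × 380.13 × 3 × 1 = 495.2 kN.
Bearing (6 mm plate, F_u = 450 MPa): end bolts L_c = 38 − 24/2 = 26, R_n = min(1.2×26×6×450, 2.4×22×6×450) = 84.24 kN/bolt; interior L_c = 70 − 24 = 46, R_n = 142.56 kN/bolt. φR_n = 0.75 × (1×84.24 + 2×142.56) = 277.0 kN.
Block shear: shear path 1×[38+2×70] = 1×178 mm, A_gv = 1068, A_nv = 1×(178 − 2.5×26)×6 = 678 mm²; tension to near edge: (34 − 0.5×26)×6 = 126 mm². R_n = min(0.6×450×678, 0.6×345×1068) + 1.0×450×126 = min(183.06, 221.08) + 56.7 = 239.76 kN. φR_n = 0.75 × 239.76 = 179.8 kN.
Governing: min(495.2, 277.0, 179.8) = 179.8 kN → block shear.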